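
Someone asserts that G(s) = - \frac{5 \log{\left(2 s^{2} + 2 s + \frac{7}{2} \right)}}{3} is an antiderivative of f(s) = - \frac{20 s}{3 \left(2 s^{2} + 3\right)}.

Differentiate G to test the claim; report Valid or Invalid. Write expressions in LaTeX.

Invalid: d/ds[G] - f = \frac{40 s^{2} + 20 s - 60}{24 s^{4} + 24 s^{3} + 78 s^{2} + 36 s + 63}, which is not 0.

d/ds[G] = \frac{- 40 s - 20}{12 s^{2} + 12 s + 21}
d/ds[G] - f(s) = \frac{40 s^{2} + 20 s - 60}{24 s^{4} + 24 s^{3} + 78 s^{2} + 36 s + 63} != 0.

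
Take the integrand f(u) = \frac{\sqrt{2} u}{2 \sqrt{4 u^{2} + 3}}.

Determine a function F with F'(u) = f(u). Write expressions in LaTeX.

An antiderivative is F(u) = \frac{\sqrt{2} \sqrt{4 u^{2} + 3}}{8}.

f matches the chain-rule pattern g'(h)*h' with inner function h(u) = 2 u^{2} + \frac{3}{2}; substituting w = h(u) collapses the integral.
Check: d/du[\frac{\sqrt{2} \sqrt{4 u^{2} + 3}}{8}] = \frac{\sqrt{2} u}{2 \sqrt{4 u^{2} + 3}} = f(u).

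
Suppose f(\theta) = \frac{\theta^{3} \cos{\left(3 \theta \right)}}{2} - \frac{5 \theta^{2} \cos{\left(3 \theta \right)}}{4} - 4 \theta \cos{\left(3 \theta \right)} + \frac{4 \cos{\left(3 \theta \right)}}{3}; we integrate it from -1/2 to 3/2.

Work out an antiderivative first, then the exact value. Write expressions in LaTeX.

Antiderivative: F(\theta) = \frac{18 \theta^{3} \sin{\left(3 \theta \right)} - 45 \theta^{2} \sin{\left(3 \theta \right)} + 18 \theta^{2} \cos{\left(3 \theta \right)} - 156 \theta \sin{\left(3 \theta \right)} - 30 \theta \cos{\left(3 \theta \right)} + 58 \sin{\left(3 \theta \right)} - 52 \cos{\left(3 \theta \right)}}{108}; value = \frac{65 \cos{\left(\frac{3}{2} \right)}}{216} - \frac{113 \cos{\left(\frac{9}{2} \right)}}{216} + \frac{245 \sin{\left(\frac{3}{2} \right)}}{216} - \frac{433 \sin{\left(\frac{9}{2} \right)}}{216}

The integrand splits into summands that can be handled one at a time.
F(\theta) = \frac{18 \theta^{3} \sin{\left(3 \theta \right)} - 45 \theta^{2} \sin{\left(3 \theta \right)} + 18 \theta^{2} \cos{\left(3 \theta \right)} - 156 \theta \sin{\left(3 \theta \right)} - 30 \theta \cos{\left(3 \theta \right)} + 58 \sin{\left(3 \theta \right)} - 52 \cos{\left(3 \theta \right)}}{108} is an antiderivative of f.
Check: d/d\theta[\frac{18 \theta^{3} \sin{\left(3 \theta \right)} - 45 \theta^{2} \sin{\left(3 \theta \right)} + 18 \theta^{2} \cos{\left(3 \theta \right)} - 156 \theta \sin{\left(3 \theta \right)} - 30 \theta \cos{\left(3 \theta \right)} + 58 \sin{\left(3 \theta \right)} - 52 \cos{\left(3 \theta \right)}}{108}] = \frac{\theta^{3} \cos{\left(3 \theta \right)}}{2} - \frac{5 \theta^{2} \cos{\left(3 \theta \right)}}{4} - 4 \theta \cos{\left(3 \theta \right)} + \frac{4 \cos{\left(3 \theta \right)}}{3} = f(\theta).
F(3/2) = - \frac{113 \cos{\left(\frac{9}{2} \right)}}{216} - \frac{433 \sin{\left(\frac{9}{2} \right)}}{216}; F(-1/2) = - \frac{245 \sin{\left(\frac{3}{2} \right)}}{216} - \frac{65 \cos{\left(\frac{3}{2} \right)}}{216}.
Integral = F(3/2) - F(-1/2) = \frac{65 \cos{\left(\frac{3}{2} \right)}}{216} - \frac{113 \cos{\left(\frac{9}{2} \right)}}{216} + \frac{245 \sin{\left(\frac{3}{2} \right)}}{216} - \frac{433 \sin{\left(\frac{9}{2} \right)}}{216}.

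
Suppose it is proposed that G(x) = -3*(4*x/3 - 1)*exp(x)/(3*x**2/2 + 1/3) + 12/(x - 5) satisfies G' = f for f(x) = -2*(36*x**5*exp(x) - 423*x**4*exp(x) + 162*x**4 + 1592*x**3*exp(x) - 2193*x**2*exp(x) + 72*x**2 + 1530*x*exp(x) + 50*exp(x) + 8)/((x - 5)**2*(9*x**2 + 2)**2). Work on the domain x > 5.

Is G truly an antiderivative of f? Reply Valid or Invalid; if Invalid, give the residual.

Invalid: d/dx[G] - f = (-144*x**5*exp(x) + 1692*x**4*exp(x) - 648*x**4 - 6368*x**3*exp(x) + 8772*x**2*exp(x) - 288*x**2 - 6120*x*exp(x) - 200*exp(x) - 32)/(81*x**6 - 810*x**5 + 2061*x**4 - 360*x**3 + 904*x**2 - 40*x + 100), which is not 0.

d/dx[G] = (-216*x**5*exp(x) + 2538*x**4*exp(x) - 972*x**4 - 9552*x**3*exp(x) + 13158*x**2*exp(x) - 432*x**2 - 9180*x*exp(x) - 300*exp(x) - 48)/(81*x**6 - 810*x**5 + 2061*x**4 - 360*x**3 + 904*x**2 - 40*x + 100)
d/dx[G] - f(x) = (-144*x**5*exp(x) + 1692*x**4*exp(x) - 648*x**4 - 6368*x**3*exp(x) + 8772*x**2*exp(x) - 288*x**2 - 6120*x*exp(x) - 200*exp(x) - 32)/(81*x**6 - 810*x**5 + 2061*x**4 - 360*x**3 + 904*x**2 - 40*x + 100) != 0.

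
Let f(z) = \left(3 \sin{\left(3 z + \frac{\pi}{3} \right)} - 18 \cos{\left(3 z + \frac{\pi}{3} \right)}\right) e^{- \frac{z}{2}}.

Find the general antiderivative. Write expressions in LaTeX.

F(z) = - 6 e^{- \frac{z}{2}} \sin{\left(3 z + \frac{\pi}{3} \right)} + C

f has the shape u'v + uv' for u = - 6 e^{- \frac{z}{2}} and v = \sin{\left(3 z + \frac{\pi}{3} \right)} — it is the derivative of the product u*v.
Check: d/dz[- 6 e^{- \frac{z}{2}} \sin{\left(3 z + \frac{\pi}{3} \right)}] = \left(3 \sin{\left(3 z + \frac{\pi}{3} \right)} - 18 \cos{\left(3 z + \frac{\pi}{3} \right)}\right) e^{- \frac{z}{2}} = f(z).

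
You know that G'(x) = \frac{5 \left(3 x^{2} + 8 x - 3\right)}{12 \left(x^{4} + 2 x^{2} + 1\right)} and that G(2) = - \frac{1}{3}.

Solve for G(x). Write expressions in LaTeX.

G(x) = \frac{6 x^{2} - 15 x - 14}{12 \left(x^{2} + 1\right)}

G'(x) has the shape u'v + uv' for u = \frac{1}{x^{2} + 1} and v = - \frac{5 x}{4} - \frac{5}{3} — it is the derivative of the product u*v.
A general antiderivative is \frac{- \frac{5 x}{4} - \frac{5}{3}}{x^{2} + 1} + C.
The condition gives C = - \frac{1}{3} - (- \frac{5}{6}) = \frac{1}{2}.
So G(x) = \frac{6 x^{2} - 15 x - 14}{12 \left(x^{2} + 1\right)}.
Check: d/dx[\frac{6 x^{2} - 15 x - 14}{12 \left(x^{2} + 1\right)}] = \frac{15 x^{2} + 40 x - 15}{12 x^{4} + 24 x^{2} + 12}, which equals G'(x).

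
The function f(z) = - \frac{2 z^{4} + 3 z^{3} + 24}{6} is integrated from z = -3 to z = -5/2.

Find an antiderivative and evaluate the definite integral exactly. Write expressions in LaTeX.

Whatever form F(z) takes, F'(z) = f(z) is non-negotiable.
F(z) = - \frac{z^{5}}{15} - \frac{z^{4}}{8} - 4 z is an antiderivative of f.
Check: d/dz[- \frac{z^{5}}{15} - \frac{z^{4}}{8} - 4 z] = - \frac{z^{4}}{3} - \frac{z^{3}}{2} - 4, which equals f(z).
F(-5/2) = \frac{4465}{384}; F(-3) = \frac{723}{40}.
Integral = F(-5/2) - F(-3) = - \frac{12379}{1920}.

Antiderivative: F(z) = - \frac{z^{5}}{15} - \frac{z^{4}}{8} - 4 z; value = - \frac{12379}{1920}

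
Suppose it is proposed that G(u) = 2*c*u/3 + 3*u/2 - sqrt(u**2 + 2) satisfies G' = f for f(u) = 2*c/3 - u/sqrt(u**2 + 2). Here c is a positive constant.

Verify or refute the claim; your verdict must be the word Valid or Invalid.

Invalid: d/du[G] - f = 3/2, which is not 0.

d/du[G] = (4*c*sqrt(u**2 + 2) - 6*u + 9*sqrt(u**2 + 2))/(6*sqrt(u**2 + 2))
d/du[G] - f(u) = 3/2 != 0.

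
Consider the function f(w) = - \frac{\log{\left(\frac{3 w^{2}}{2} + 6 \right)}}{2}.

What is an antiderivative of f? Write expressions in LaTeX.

An antiderivative is F(w) = - \frac{w \log{\left(\frac{3 w^{2}}{2} + 6 \right)}}{2} + w - 2 \operatorname{atan}{\left(\frac{w}{2} \right)}.

A candidate is checked by its d/dw: the result must match f(w).
Check: d/dw[- \frac{w \log{\left(\frac{3 w^{2}}{2} + 6 \right)}}{2} + w - 2 \operatorname{atan}{\left(\frac{w}{2} \right)}] = - \frac{\log{\left(\frac{w^{2}}{2} + 2 \right)}}{2} - \frac{\log{\left(3 \right)}}{2}, which equals f(w).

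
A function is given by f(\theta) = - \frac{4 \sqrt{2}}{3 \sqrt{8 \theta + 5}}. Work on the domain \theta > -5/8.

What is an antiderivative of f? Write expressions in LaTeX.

An antiderivative is F(\theta) = - \frac{\sqrt{2} \sqrt{8 \theta + 5}}{3}.

For F(\theta) to be correct the identity F'(\theta) - f(\theta) = 0 must hold.
Check: d/d\theta[- \frac{\sqrt{2} \sqrt{8 \theta + 5}}{3}] = - \frac{4 \sqrt{2}}{3 \sqrt{8 \theta + 5}} = f(\theta).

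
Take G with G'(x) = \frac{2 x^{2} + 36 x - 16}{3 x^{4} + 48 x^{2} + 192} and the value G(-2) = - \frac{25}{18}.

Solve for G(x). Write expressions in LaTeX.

G(x) = \frac{- 3 x^{2} - 2 x - 42}{3 x^{2} + 24}

G'(x) has the shape u'v + uv' for u = \frac{1}{\frac{x^{2}}{2} + 4} and v = - \frac{x}{3} - 3 — it is the derivative of the product u*v.
A general antiderivative is \frac{- \frac{x}{3} - 3}{\frac{x^{2}}{2} + 4} + C.
The condition gives C = - \frac{25}{18} - (- \frac{7}{18}) = -1.
So G(x) = \frac{- 3 x^{2} - 2 x - 42}{3 x^{2} + 24}.
Check: d/dx[\frac{- 3 x^{2} - 2 x - 42}{3 x^{2} + 24}] = \frac{2 x^{2} + 36 x - 16}{3 x^{4} + 48 x^{2} + 192} = G'(x).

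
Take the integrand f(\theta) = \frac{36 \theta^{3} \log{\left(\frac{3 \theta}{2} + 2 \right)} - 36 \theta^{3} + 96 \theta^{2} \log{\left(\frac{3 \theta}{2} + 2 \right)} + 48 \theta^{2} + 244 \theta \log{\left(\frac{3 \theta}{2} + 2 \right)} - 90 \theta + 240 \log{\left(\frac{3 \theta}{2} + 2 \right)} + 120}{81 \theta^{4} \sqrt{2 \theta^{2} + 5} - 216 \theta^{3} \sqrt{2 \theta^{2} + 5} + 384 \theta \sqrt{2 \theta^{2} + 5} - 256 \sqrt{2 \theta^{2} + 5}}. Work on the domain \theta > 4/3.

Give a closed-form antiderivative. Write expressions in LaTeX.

Check any antiderivative F(\theta) by computing F'(\theta) and comparing it with f(\theta).
Check: d/d\theta[- \frac{2 \sqrt{2 \theta^{2} + 5} \log{\left(\frac{3 \theta}{2} + 2 \right)}}{\left(3 \theta - 4\right)^{2}}] = \frac{36 \theta^{3} \log{\left(\frac{3 \theta}{2} + 2 \right)} - 36 \theta^{3} + 96 \theta^{2} \log{\left(\frac{3 \theta}{2} + 2 \right)} + 48 \theta^{2} + 244 \theta \log{\left(\frac{3 \theta}{2} + 2 \right)} - 90 \theta + 240 \log{\left(\frac{3 \theta}{2} + 2 \right)} + 120}{81 \theta^{4} \sqrt{2 \theta^{2} + 5} - 216 \theta^{3} \sqrt{2 \theta^{2} + 5} + 384 \theta \sqrt{2 \theta^{2} + 5} - 256 \sqrt{2 \theta^{2} + 5}} = f(\theta).

An antiderivative is F(\theta) = - \frac{2 \sqrt{2 \theta^{2} + 5} \log{\left(\frac{3 \theta}{2} + 2 \right)}}{\left(3 \theta - 4\right)^{2}}.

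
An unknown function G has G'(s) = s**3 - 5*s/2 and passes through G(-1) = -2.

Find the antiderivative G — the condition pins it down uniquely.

Integrate term by term and add the pieces.
A general antiderivative is s**4/4 - 5*s**2/4 + C.
The condition gives C = -2 - (-1) = -1.
So G(s) = s**4/4 - 5*s**2/4 - 1.
Check: d/ds[s**4/4 - 5*s**2/4 - 1] = s**3 - 5*s/2 = G'(s).

G(s) = s**4/4 - 5*s**2/4 - 1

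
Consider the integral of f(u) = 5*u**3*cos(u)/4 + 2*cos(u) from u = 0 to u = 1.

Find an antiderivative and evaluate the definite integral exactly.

The integrand splits into summands that can be handled one at a time.
F(u) = 5*u**3*sin(u)/4 + 15*u**2*cos(u)/4 - 15*u*sin(u)/2 + 2*sin(u) - 15*cos(u)/2 is an antiderivative of f.
Check: d/du[5*u**3*sin(u)/4 + 15*u**2*cos(u)/4 - 15*u*sin(u)/2 + 2*sin(u) - 15*cos(u)/2] = 5*u**3*cos(u)/4 + 2*cos(u) = f(u).
F(1) = -17*sin(1)/4 - 15*cos(1)/4; F(0) = -15/2.
Integral = F(1) - F(0) = -17*sin(1)/4 - 15*cos(1)/4 + 15/2.

Antiderivative: F(u) = 5*u**3*sin(u)/4 + 15*u**2*cos(u)/4 - 15*u*sin(u)/2 + 2*sin(u) - 15*cos(u)/2; value = -17*sin(1)/4 - 15*cos(1)/4 + 15/2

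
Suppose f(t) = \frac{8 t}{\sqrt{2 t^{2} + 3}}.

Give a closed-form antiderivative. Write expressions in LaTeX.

The substitution u = 2 t^{2} + 3 works: f is exactly (dF/du)*(du/dt) for that inner function.
Check: d/dt[4 \sqrt{2 t^{2} + 3}] = \frac{8 t}{\sqrt{2 t^{2} + 3}} = f(t).

An antiderivative is F(t) = 4 \sqrt{2 t^{2} + 3}.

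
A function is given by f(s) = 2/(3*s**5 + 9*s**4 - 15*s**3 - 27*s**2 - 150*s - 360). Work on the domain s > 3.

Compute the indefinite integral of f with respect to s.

F(s) = log(s - 3)/735 - log(s + 2)/135 + log(s + 4)/441 + 5*log(s**2 + 5)/2646 - 13*sqrt(5)*atan(sqrt(5)*s/5)/6615 + C

Factor the denominator (3*(s - 3)*(s + 2)*(s + 4)*(s**2 + 5)) and decompose: f = (5*s - 13)/(1323*(s**2 + 5)) + 1/(441*(s + 4)) - 1/(135*(s + 2)) + 1/(735*(s - 3)); each piece integrates to a log, atan, or power term.
Check: d/ds[log(s - 3)/735 - log(s + 2)/135 + log(s + 4)/441 + 5*log(s**2 + 5)/2646 - 13*sqrt(5)*atan(sqrt(5)*s/5)/6615] = 2/(3*s**5 + 9*s**4 - 15*s**3 - 27*s**2 - 150*s - 360) = f(s).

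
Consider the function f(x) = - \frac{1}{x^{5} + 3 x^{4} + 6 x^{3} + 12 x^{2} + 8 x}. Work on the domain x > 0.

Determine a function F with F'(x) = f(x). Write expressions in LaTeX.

An antiderivative is F(x) = - \frac{\log{\left(x \right)}}{8} + \frac{\log{\left(x + 1 \right)}}{5} - \frac{\log{\left(x + 2 \right)}}{16} - \frac{\log{\left(x^{2} + 4 \right)}}{160} + \frac{3 \operatorname{atan}{\left(\frac{x}{2} \right)}}{80}.

Factor the denominator (x \left(x + 1\right) \left(x + 2\right) \left(x^{2} + 4\right)) and decompose: f = - \frac{x - 6}{80 \left(x^{2} + 4\right)} - \frac{1}{16 \left(x + 2\right)} + \frac{1}{5 \left(x + 1\right)} - \frac{1}{8 x}; each piece integrates to a log, atan, or power term.
Check: d/dx[- \frac{\log{\left(x \right)}}{8} + \frac{\log{\left(x + 1 \right)}}{5} - \frac{\log{\left(x + 2 \right)}}{16} - \frac{\log{\left(x^{2} + 4 \right)}}{160} + \frac{3 \operatorname{atan}{\left(\frac{x}{2} \right)}}{80}] = - \frac{1}{x^{5} + 3 x^{4} + 6 x^{3} + 12 x^{2} + 8 x} = f(x).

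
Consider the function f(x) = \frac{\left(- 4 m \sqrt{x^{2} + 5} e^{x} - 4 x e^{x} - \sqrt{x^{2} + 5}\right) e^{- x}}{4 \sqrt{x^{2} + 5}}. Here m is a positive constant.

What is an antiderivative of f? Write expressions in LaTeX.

An antiderivative is F(x) = - m x - \sqrt{x^{2} + 5} + \frac{e^{- x}}{4}.

An antiderivative F(x) passes only if d/dx[F] lands on f(x) exactly.
Check: d/dx[- m x - \sqrt{x^{2} + 5} + \frac{e^{- x}}{4}] = \frac{\left(- 4 m \sqrt{x^{2} + 5} e^{x} - 4 x e^{x} - \sqrt{x^{2} + 5}\right) e^{- x}}{4 \sqrt{x^{2} + 5}} = f(x).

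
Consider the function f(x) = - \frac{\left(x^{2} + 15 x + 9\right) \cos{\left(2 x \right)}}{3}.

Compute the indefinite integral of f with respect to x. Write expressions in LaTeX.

Any candidate F(x) must reproduce f(x) exactly when differentiated.
Check: d/dx[- \frac{2 x^{2} \sin{\left(2 x \right)} + 30 x \sin{\left(2 x \right)} + 2 x \cos{\left(2 x \right)} + 17 \sin{\left(2 x \right)} + 15 \cos{\left(2 x \right)}}{12}] = - \frac{x^{2} \cos{\left(2 x \right)}}{3} - 5 x \cos{\left(2 x \right)} - 3 \cos{\left(2 x \right)}, which equals f(x).

F(x) = - \frac{2 x^{2} \sin{\left(2 x \right)} + 30 x \sin{\left(2 x \right)} + 2 x \cos{\left(2 x \right)} + 17 \sin{\left(2 x \right)} + 15 \cos{\left(2 x \right)}}{12} + C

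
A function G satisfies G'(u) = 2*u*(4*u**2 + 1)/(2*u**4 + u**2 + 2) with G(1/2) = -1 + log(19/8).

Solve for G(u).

G(u) = log(2*u**4 + u**2 + 2) - 1

G'(u) matches the chain-rule pattern g'(h)*h' with inner function h(u) = 2*u**4 + u**2 + 2; substituting w = h(u) collapses the integral.
A general antiderivative is log(2*u**4 + u**2 + 2) + C.
The condition gives C = -1 + log(19/8) - (log(19/8)) = -1.
So G(u) = log(2*u**4 + u**2 + 2) - 1.
Check: d/du[log(2*u**4 + u**2 + 2) - 1] = (8*u**3 + 2*u)/(2*u**4 + u**2 + 2), which equals G'(u).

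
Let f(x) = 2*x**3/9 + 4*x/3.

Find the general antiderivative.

f matches the chain-rule pattern g'(h)*h' with inner function h(x) = x**2/3 + 2; substituting u = h(x) collapses the integral.
Check: d/dx[x**4/18 + 2*x**2/3] = 2*x**3/9 + 4*x/3 = f(x).

F(x) = x**4/18 + 2*x**2/3 + C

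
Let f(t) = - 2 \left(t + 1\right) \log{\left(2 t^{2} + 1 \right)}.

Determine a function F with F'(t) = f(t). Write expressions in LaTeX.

A first test for any F(t): its t-derivative must equal f(t) identically.
Check: d/dt[- \frac{2 t^{2} \log{\left(2 t^{2} + 1 \right)} - 2 t^{2} + 4 t \log{\left(2 t^{2} + 1 \right)} - 8 t + \log{\left(t^{2} + \frac{1}{2} \right)} + 4 \sqrt{2} \operatorname{atan}{\left(\sqrt{2} t \right)}}{2}] = - 2 t \log{\left(2 t^{2} + 1 \right)} - 2 \log{\left(2 t^{2} + 1 \right)}, which equals f(t).

An antiderivative is F(t) = - \frac{2 t^{2} \log{\left(2 t^{2} + 1 \right)} - 2 t^{2} + 4 t \log{\left(2 t^{2} + 1 \right)} - 8 t + \log{\left(t^{2} + \frac{1}{2} \right)} + 4 \sqrt{2} \operatorname{atan}{\left(\sqrt{2} t \right)}}{2}.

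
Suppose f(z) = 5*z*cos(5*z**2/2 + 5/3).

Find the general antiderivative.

F(z) = sin(5*z**2/2 + 5/3) + C

f matches the chain-rule pattern g'(h)*h' with inner function h(z) = 5*z**2/2 + 5/3; substituting u = h(z) collapses the integral.
Check: d/dz[sin(5*z**2/2 + 5/3)] = 5*z*cos(5*z**2/2 + 5/3) = f(z).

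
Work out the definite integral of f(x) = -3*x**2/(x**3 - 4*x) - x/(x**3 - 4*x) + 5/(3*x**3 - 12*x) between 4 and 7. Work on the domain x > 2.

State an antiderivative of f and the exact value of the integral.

Antiderivative: F(x) = (-10*log(x) - 37*log(x - 2) - 25*log(x + 2))/24; value = -37*log(5)/24 - 25*log(9)/24 - 5*log(7)/12 + 5*log(4)/12 + 37*log(2)/24 + 25*log(6)/24

The denominator factors as 3*x*(x - 2)*(x + 2); partial fractions split f into directly integrable pieces: -25/(24*(x + 2)) - 37/(24*(x - 2)) - 5/(12*x).
F(x) = (-10*log(x) - 37*log(x - 2) - 25*log(x + 2))/24 is an antiderivative of f.
Check: d/dx[(-10*log(x) - 37*log(x - 2) - 25*log(x + 2))/24] = (-9*x**2 - 3*x + 5)/(3*x**3 - 12*x), which equals f(x).
F(7) = -37*log(5)/24 - 25*log(9)/24 - 5*log(7)/12; F(4) = -25*log(6)/24 - 37*log(2)/24 - 5*log(4)/12.
Integral = F(7) - F(4) = -37*log(5)/24 - 25*log(9)/24 - 5*log(7)/12 + 5*log(4)/12 + 37*log(2)/24 + 25*log(6)/24.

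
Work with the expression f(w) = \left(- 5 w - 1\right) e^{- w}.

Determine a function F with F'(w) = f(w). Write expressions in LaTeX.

Recognize the product-rule pattern: f = u'v + uv' with u = 5 w + 6, v = e^{- w}, so integration by parts undoes it.
Check: d/dw[\left(5 w + 6\right) e^{- w}] = \left(- 5 w - 1\right) e^{- w} = f(w).

An antiderivative is F(w) = \left(5 w + 6\right) e^{- w}.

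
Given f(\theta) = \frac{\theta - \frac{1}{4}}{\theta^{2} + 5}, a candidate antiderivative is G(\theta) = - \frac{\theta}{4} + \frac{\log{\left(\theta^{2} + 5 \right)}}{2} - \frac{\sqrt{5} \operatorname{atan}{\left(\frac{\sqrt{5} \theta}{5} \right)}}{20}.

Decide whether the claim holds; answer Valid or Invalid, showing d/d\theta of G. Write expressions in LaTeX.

Invalid: d/d\theta[G] - f = - \frac{1}{4}, which is not 0.

d/d\theta[G] = \frac{- \theta^{2} + 4 \theta - 6}{4 \theta^{2} + 20}
d/d\theta[G] - f(\theta) = - \frac{1}{4} != 0.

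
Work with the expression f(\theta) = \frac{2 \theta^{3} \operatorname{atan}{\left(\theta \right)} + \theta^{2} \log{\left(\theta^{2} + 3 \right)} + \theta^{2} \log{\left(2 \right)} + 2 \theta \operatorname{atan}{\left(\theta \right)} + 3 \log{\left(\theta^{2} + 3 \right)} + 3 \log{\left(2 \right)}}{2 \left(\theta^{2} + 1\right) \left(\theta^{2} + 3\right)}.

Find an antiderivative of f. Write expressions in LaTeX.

Recognize the product-rule pattern: f = u'v + uv' with u = \frac{\operatorname{atan}{\left(\theta \right)}}{2}, v = \log{\left(2 \theta^{2} + 6 \right)}, so integration by parts undoes it.
Check: d/d\theta[\frac{\log{\left(2 \theta^{2} + 6 \right)} \operatorname{atan}{\left(\theta \right)}}{2}] = \frac{2 \theta^{3} \operatorname{atan}{\left(\theta \right)} + \theta^{2} \log{\left(\theta^{2} + 3 \right)} + \theta^{2} \log{\left(2 \right)} + 2 \theta \operatorname{atan}{\left(\theta \right)} + 3 \log{\left(\theta^{2} + 3 \right)} + 3 \log{\left(2 \right)}}{2 \theta^{4} + 8 \theta^{2} + 6}, which equals f(\theta).

An antiderivative is F(\theta) = \frac{\log{\left(2 \theta^{2} + 6 \right)} \operatorname{atan}{\left(\theta \right)}}{2}.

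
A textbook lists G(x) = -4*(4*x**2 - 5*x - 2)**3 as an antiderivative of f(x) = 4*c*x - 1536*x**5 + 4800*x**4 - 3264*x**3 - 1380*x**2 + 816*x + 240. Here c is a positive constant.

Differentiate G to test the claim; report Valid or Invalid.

d/dx[G] = -1536*x**5 + 4800*x**4 - 3264*x**3 - 1380*x**2 + 816*x + 240
d/dx[G] - f(x) = -4*c*x != 0.

Invalid: d/dx[G] - f = -4*c*x, which is not 0.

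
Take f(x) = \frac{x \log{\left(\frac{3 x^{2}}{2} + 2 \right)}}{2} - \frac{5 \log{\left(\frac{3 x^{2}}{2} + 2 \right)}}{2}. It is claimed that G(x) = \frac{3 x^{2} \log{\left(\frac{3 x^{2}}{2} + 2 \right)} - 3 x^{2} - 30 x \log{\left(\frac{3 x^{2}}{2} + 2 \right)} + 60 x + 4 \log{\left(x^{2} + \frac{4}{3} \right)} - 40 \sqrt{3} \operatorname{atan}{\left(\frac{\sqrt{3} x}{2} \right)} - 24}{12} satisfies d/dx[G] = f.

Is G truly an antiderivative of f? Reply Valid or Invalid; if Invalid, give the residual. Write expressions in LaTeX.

Valid - the claim checks out under differentiation.

d/dx[G] = \frac{x \log{\left(\frac{3 x^{2}}{2} + 2 \right)}}{2} - \frac{5 \log{\left(\frac{3 x^{2}}{2} + 2 \right)}}{2}
This equals f(x) exactly, so the claim holds.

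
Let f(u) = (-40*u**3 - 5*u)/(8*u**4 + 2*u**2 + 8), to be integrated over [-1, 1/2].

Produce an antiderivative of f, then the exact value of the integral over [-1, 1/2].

Antiderivative: F(u) = -5*log(2*u**4 + u**2/2 + 2)/4; value = -5*log(9/4)/4 + 5*log(9/2)/4

f matches the chain-rule pattern g'(h)*h' with inner function h(u) = 2*u**4 + u**2/2 + 2; substituting w = h(u) collapses the integral.
F(u) = -5*log(2*u**4 + u**2/2 + 2)/4 is an antiderivative of f.
Check: d/du[-5*log(2*u**4 + u**2/2 + 2)/4] = (-40*u**3 - 5*u)/(8*u**4 + 2*u**2 + 8) = f(u).
F(1/2) = -5*log(9/4)/4; F(-1) = -5*log(9/2)/4.
Integral = F(1/2) - F(-1) = -5*log(9/4)/4 + 5*log(9/2)/4.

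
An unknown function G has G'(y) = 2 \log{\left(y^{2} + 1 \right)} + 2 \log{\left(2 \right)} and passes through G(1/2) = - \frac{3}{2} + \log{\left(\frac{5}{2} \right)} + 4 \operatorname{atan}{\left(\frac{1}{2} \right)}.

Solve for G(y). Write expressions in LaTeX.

Any candidate G(y) must reproduce the stated G'(y) exactly.
A general antiderivative is 2 y \log{\left(2 y^{2} + 2 \right)} - 4 y + 4 \operatorname{atan}{\left(y \right)} + C.
The condition gives C = - \frac{3}{2} + \log{\left(\frac{5}{2} \right)} + 4 \operatorname{atan}{\left(\frac{1}{2} \right)} - (-2 + \log{\left(\frac{5}{2} \right)} + 4 \operatorname{atan}{\left(\frac{1}{2} \right)}) = \frac{1}{2}.
So G(y) = 2 y \log{\left(y^{2} + 1 \right)} - 4 y + 2 y \log{\left(2 \right)} + 4 \operatorname{atan}{\left(y \right)} + \frac{1}{2}.
Check: d/dy[2 y \log{\left(y^{2} + 1 \right)} - 4 y + 2 y \log{\left(2 \right)} + 4 \operatorname{atan}{\left(y \right)} + \frac{1}{2}] = 2 \log{\left(y^{2} + 1 \right)} + 2 \log{\left(2 \right)} = G'(y).

G(y) = 2 y \log{\left(y^{2} + 1 \right)} - 4 y + 2 y \log{\left(2 \right)} + 4 \operatorname{atan}{\left(y \right)} + \frac{1}{2}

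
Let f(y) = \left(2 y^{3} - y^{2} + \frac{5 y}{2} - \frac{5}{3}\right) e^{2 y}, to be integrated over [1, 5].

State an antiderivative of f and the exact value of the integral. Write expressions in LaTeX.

Recognize the product-rule pattern: f = u'v + uv' with u = y^{3} - 2 y^{2} + \frac{13 y}{4} - \frac{59}{24}, v = e^{2 y}, so integration by parts undoes it.
F(y) = \frac{\left(24 y^{3} - 48 y^{2} + 78 y - 59\right) e^{2 y}}{24} is an antiderivative of f.
Check: d/dy[\frac{\left(24 y^{3} - 48 y^{2} + 78 y - 59\right) e^{2 y}}{24}] = 2 y^{3} e^{2 y} - y^{2} e^{2 y} + \frac{5 y e^{2 y}}{2} - \frac{5 e^{2 y}}{3}, which equals f(y).
F(5) = \frac{2131 e^{10}}{24}; F(1) = - \frac{5 e^{2}}{24}.
Integral = F(5) - F(1) = \frac{5 e^{2}}{24} + \frac{2131 e^{10}}{24}.

Antiderivative: F(y) = \frac{\left(24 y^{3} - 48 y^{2} + 78 y - 59\right) e^{2 y}}{24}; value = \frac{5 e^{2}}{24} + \frac{2131 e^{10}}{24}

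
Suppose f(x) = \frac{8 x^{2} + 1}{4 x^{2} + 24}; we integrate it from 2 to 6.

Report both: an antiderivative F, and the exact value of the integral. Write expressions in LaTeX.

Whatever form F(x) takes, F'(x) = f(x) is non-negotiable.
F(x) = 2 x - \frac{47 \sqrt{6} \operatorname{atan}{\left(\frac{\sqrt{6} x}{6} \right)}}{24} is an antiderivative of f.
Check: d/dx[2 x - \frac{47 \sqrt{6} \operatorname{atan}{\left(\frac{\sqrt{6} x}{6} \right)}}{24}] = \frac{8 x^{2} + 1}{4 x^{2} + 24} = f(x).
F(6) = - \frac{47 \sqrt{6} \operatorname{atan}{\left(\sqrt{6} \right)}}{24} + 12; F(2) = - \frac{47 \sqrt{6} \operatorname{atan}{\left(\frac{\sqrt{6}}{3} \right)}}{24} + 4.
Integral = F(6) - F(2) = - \frac{47 \sqrt{6} \operatorname{atan}{\left(\sqrt{6} \right)}}{24} + \frac{47 \sqrt{6} \operatorname{atan}{\left(\frac{\sqrt{6}}{3} \right)}}{24} + 8.

Antiderivative: F(x) = 2 x - \frac{47 \sqrt{6} \operatorname{atan}{\left(\frac{\sqrt{6} x}{6} \right)}}{24}; value = - \frac{47 \sqrt{6} \operatorname{atan}{\left(\sqrt{6} \right)}}{24} + \frac{47 \sqrt{6} \operatorname{atan}{\left(\frac{\sqrt{6}}{3} \right)}}{24} + 8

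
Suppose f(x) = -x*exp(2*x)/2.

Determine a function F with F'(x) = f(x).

Recognize the product-rule pattern: f = u'v + uv' with u = 1/8 - x/4, v = exp(2*x), so integration by parts undoes it.
Check: d/dx[-x*exp(2*x)/4 + exp(2*x)/8] = -x*exp(2*x)/2 = f(x).

An antiderivative is F(x) = -x*exp(2*x)/4 + exp(2*x)/8.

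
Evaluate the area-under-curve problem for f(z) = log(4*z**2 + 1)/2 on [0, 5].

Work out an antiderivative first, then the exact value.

Check any antiderivative F(z) by computing F'(z) and comparing it with f(z).
F(z) = z*log(4*z**2 + 1)/2 - z + atan(2*z)/2 is an antiderivative of f.
Check: d/dz[z*log(4*z**2 + 1)/2 - z + atan(2*z)/2] = log(4*z**2 + 1)/2 = f(z).
F(5) = -5 + atan(10)/2 + 5*log(101)/2; F(0) = 0.
Integral = F(5) - F(0) = -5 + atan(10)/2 + 5*log(101)/2.

Antiderivative: F(z) = z*log(4*z**2 + 1)/2 - z + atan(2*z)/2; value = -5 + atan(10)/2 + 5*log(101)/2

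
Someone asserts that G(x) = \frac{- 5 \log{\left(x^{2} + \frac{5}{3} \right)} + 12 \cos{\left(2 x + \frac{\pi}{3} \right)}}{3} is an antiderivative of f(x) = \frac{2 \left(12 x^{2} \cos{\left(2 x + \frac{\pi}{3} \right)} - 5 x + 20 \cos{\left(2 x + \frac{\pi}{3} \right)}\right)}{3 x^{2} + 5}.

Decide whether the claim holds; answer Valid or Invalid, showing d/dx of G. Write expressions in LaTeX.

d/dx[G] = \frac{- 24 x^{2} \sin{\left(2 x + \frac{\pi}{3} \right)} - 10 x - 40 \sin{\left(2 x + \frac{\pi}{3} \right)}}{3 x^{2} + 5}
d/dx[G] - f(x) = - 8 \sin{\left(2 x + \frac{\pi}{3} \right)} - 8 \cos{\left(2 x + \frac{\pi}{3} \right)} != 0.

Invalid: d/dx[G] - f = - 8 \sin{\left(2 x + \frac{\pi}{3} \right)} - 8 \cos{\left(2 x + \frac{\pi}{3} \right)}, which is not 0.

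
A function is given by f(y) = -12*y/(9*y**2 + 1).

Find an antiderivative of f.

f matches the chain-rule pattern g'(h)*h' with inner function h(y) = 3*y**2 + 1/3; substituting u = h(y) collapses the integral.
Check: d/dy[-2*log(3*y**2 + 1/3)/3] = -12*y/(9*y**2 + 1) = f(y).

An antiderivative is F(y) = -2*log(3*y**2 + 1/3)/3.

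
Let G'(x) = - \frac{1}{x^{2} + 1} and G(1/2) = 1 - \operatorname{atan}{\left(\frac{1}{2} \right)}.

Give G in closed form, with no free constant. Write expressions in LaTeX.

Since d/dx undoes antidifferentiation here, G(x) must give back the stated G'(x).
A general antiderivative is - \operatorname{atan}{\left(x \right)} + C.
The condition gives C = 1 - \operatorname{atan}{\left(\frac{1}{2} \right)} - (- \operatorname{atan}{\left(\frac{1}{2} \right)}) = 1.
So G(x) = 1 - \operatorname{atan}{\left(x \right)}.
Check: d/dx[1 - \operatorname{atan}{\left(x \right)}] = - \frac{1}{x^{2} + 1} = G'(x).

G(x) = 1 - \operatorname{atan}{\left(x \right)}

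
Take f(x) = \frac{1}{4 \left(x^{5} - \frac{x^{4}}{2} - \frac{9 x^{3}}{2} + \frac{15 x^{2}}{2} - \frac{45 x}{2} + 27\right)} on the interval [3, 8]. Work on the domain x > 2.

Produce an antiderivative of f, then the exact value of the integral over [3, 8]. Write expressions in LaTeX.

Antiderivative: F(x) = \frac{\log{\left(x - 2 \right)}}{70} - \frac{4 \log{\left(x - \frac{3}{2} \right)}}{189} + \frac{\log{\left(x + 3 \right)}}{1080} + \frac{\log{\left(x^{2} + 3 \right)}}{336} + \frac{\sqrt{3} \operatorname{atan}{\left(\frac{\sqrt{3} x}{3} \right)}}{504}; value = - \frac{4 \log{\left(\frac{13}{2} \right)}}{189} - \frac{\log{\left(12 \right)}}{336} - \frac{\sqrt{3} \pi}{1512} + \frac{\log{\left(11 \right)}}{1080} + \frac{\sqrt{3} \operatorname{atan}{\left(\frac{8 \sqrt{3}}{3} \right)}}{504} + \frac{4 \log{\left(\frac{3}{2} \right)}}{189} + \frac{\log{\left(67 \right)}}{336} + \frac{101 \log{\left(6 \right)}}{7560}

The denominator factors as 2 \left(x - 2\right) \left(x + 3\right) \left(2 x - 3\right) \left(x^{2} + 3\right); partial fractions split f into directly integrable pieces: \frac{x + 1}{168 \left(x^{2} + 3\right)} - \frac{8}{189 \left(2 x - 3\right)} + \frac{1}{1080 \left(x + 3\right)} + \frac{1}{70 \left(x - 2\right)}.
F(x) = \frac{\log{\left(x - 2 \right)}}{70} - \frac{4 \log{\left(x - \frac{3}{2} \right)}}{189} + \frac{\log{\left(x + 3 \right)}}{1080} + \frac{\log{\left(x^{2} + 3 \right)}}{336} + \frac{\sqrt{3} \operatorname{atan}{\left(\frac{\sqrt{3} x}{3} \right)}}{504} is an antiderivative of f.
Check: d/dx[\frac{\log{\left(x - 2 \right)}}{70} - \frac{4 \log{\left(x - \frac{3}{2} \right)}}{189} + \frac{\log{\left(x + 3 \right)}}{1080} + \frac{\log{\left(x^{2} + 3 \right)}}{336} + \frac{\sqrt{3} \operatorname{atan}{\left(\frac{\sqrt{3} x}{3} \right)}}{504}] = \frac{1}{4 x^{5} - 2 x^{4} - 18 x^{3} + 30 x^{2} - 90 x + 108}, which equals f(x).
F(8) = - \frac{4 \log{\left(\frac{13}{2} \right)}}{189} + \frac{\log{\left(11 \right)}}{1080} + \frac{\sqrt{3} \operatorname{atan}{\left(\frac{8 \sqrt{3}}{3} \right)}}{504} + \frac{\log{\left(67 \right)}}{336} + \frac{\log{\left(6 \right)}}{70}; F(3) = - \frac{4 \log{\left(\frac{3}{2} \right)}}{189} + \frac{\log{\left(6 \right)}}{1080} + \frac{\sqrt{3} \pi}{1512} + \frac{\log{\left(12 \right)}}{336}.
Integral = F(8) - F(3) = - \frac{4 \log{\left(\frac{13}{2} \right)}}{189} - \frac{\log{\left(12 \right)}}{336} - \frac{\sqrt{3} \pi}{1512} + \frac{\log{\left(11 \right)}}{1080} + \frac{\sqrt{3} \operatorname{atan}{\left(\frac{8 \sqrt{3}}{3} \right)}}{504} + \frac{4 \log{\left(\frac{3}{2} \right)}}{189} + \frac{\log{\left(67 \right)}}{336} + \frac{101 \log{\left(6 \right)}}{7560}.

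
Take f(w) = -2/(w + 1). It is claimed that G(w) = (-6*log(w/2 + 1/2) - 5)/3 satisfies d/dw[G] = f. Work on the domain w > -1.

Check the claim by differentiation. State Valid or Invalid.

d/dw[G] = -2/(w + 1)
This equals f(w) exactly, so the claim holds.

Valid. The derivative of G reproduces f.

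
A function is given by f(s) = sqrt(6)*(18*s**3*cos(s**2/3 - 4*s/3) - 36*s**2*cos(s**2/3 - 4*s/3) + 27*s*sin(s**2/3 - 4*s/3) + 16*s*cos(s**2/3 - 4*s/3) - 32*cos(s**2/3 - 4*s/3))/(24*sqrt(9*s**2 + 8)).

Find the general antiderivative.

F(s) = 3*sqrt(3*s**2/2 + 4/3)*sin(s**2/3 - 4*s/3)/4 + C

f has the shape u'v + uv' for u = 3*sqrt(3*s**2/2 + 4/3)/4 and v = sin(s**2/3 - 4*s/3) — it is the derivative of the product u*v.
Check: d/ds[3*sqrt(3*s**2/2 + 4/3)*sin(s**2/3 - 4*s/3)/4] = (18*sqrt(6)*s**3*cos(s**2/3 - 4*s/3) - 36*sqrt(6)*s**2*cos(s**2/3 - 4*s/3) + 27*sqrt(6)*s*sin(s**2/3 - 4*s/3) + 16*sqrt(6)*s*cos(s**2/3 - 4*s/3) - 32*sqrt(6)*cos(s**2/3 - 4*s/3))/(24*sqrt(9*s**2 + 8)), which equals f(s).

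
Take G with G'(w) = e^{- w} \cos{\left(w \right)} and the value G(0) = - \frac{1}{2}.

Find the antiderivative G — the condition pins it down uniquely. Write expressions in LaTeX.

G(w) = \frac{\left(\sin{\left(w \right)} - \cos{\left(w \right)}\right) e^{- w}}{2}

Any candidate G(w) must reproduce the stated G'(w) exactly.
A general antiderivative is \frac{e^{- w} \sin{\left(w \right)}}{2} - \frac{e^{- w} \cos{\left(w \right)}}{2} + C.
The condition gives C = - \frac{1}{2} - (- \frac{1}{2}) = 0.
So G(w) = \frac{\left(\sin{\left(w \right)} - \cos{\left(w \right)}\right) e^{- w}}{2}.
Check: d/dw[\frac{\left(\sin{\left(w \right)} - \cos{\left(w \right)}\right) e^{- w}}{2}] = e^{- w} \cos{\left(w \right)} = G'(w).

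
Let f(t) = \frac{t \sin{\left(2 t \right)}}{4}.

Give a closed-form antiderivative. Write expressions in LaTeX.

An antiderivative is F(t) = - \frac{t \cos{\left(2 t \right)}}{8} + \frac{\sin{\left(2 t \right)}}{16}.

An antiderivative F(t) passes only if d/dt[F] lands on f(t) exactly.
Check: d/dt[- \frac{t \cos{\left(2 t \right)}}{8} + \frac{\sin{\left(2 t \right)}}{16}] = \frac{t \sin{\left(2 t \right)}}{4} = f(t).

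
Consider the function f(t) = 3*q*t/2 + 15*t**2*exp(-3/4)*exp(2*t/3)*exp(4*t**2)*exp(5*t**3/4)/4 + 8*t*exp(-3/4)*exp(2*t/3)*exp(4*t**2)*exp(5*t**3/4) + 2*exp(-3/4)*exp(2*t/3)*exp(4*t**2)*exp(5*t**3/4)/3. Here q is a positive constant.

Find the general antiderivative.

F(t) = 3*q*t**2/4 + exp(-3/4)*exp(2*t/3)*exp(4*t**2)*exp(5*t**3/4) + C

The integrand splits into summands that can be handled one at a time.
Check: d/dt[3*q*t**2/4 + exp(-3/4)*exp(2*t/3)*exp(4*t**2)*exp(5*t**3/4)] = (18*q*t*exp(3/4) + 45*t**2*exp(2*t/3)*exp(4*t**2)*exp(5*t**3/4) + 96*t*exp(2*t/3)*exp(4*t**2)*exp(5*t**3/4) + 8*exp(2*t/3)*exp(4*t**2)*exp(5*t**3/4))*exp(-3/4)/12, which equals f(t).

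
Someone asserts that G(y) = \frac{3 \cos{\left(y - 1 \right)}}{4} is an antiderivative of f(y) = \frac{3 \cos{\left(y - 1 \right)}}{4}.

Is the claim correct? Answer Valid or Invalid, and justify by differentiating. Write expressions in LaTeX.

Invalid: d/dy[G] - f = - \frac{3 \sin{\left(y - 1 \right)}}{4} - \frac{3 \cos{\left(y - 1 \right)}}{4}, which is not 0.

d/dy[G] = - \frac{3 \sin{\left(y - 1 \right)}}{4}
d/dy[G] - f(y) = - \frac{3 \sin{\left(y - 1 \right)}}{4} - \frac{3 \cos{\left(y - 1 \right)}}{4} != 0.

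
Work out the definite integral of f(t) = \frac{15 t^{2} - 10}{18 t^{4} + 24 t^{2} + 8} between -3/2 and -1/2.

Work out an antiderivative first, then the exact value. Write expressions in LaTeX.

Antiderivative: F(t) = - \frac{5 t}{6 t^{2} + 4}; value = \frac{2}{77}

f has the shape u'v + uv' for u = - \frac{5 t}{3} and v = \frac{1}{2 t^{2} + \frac{4}{3}} — it is the derivative of the product u*v.
F(t) = - \frac{5 t}{6 t^{2} + 4} is an antiderivative of f.
Check: d/dt[- \frac{5 t}{6 t^{2} + 4}] = \frac{15 t^{2} - 10}{18 t^{4} + 24 t^{2} + 8} = f(t).
F(-1/2) = \frac{5}{11}; F(-3/2) = \frac{3}{7}.
Integral = F(-1/2) - F(-3/2) = \frac{2}{77}.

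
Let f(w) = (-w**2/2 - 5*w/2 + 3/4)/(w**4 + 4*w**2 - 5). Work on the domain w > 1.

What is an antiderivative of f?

An antiderivative is F(w) = -3*log(w - 1)/16 - 11*log(w + 1)/48 + 5*log(w**2 + 5)/24 - 13*sqrt(5)*atan(sqrt(5)*w/5)/120.

Factor the denominator (4*(w - 1)*(w + 1)*(w**2 + 5)) and decompose: f = (10*w - 13)/(24*(w**2 + 5)) - 11/(48*(w + 1)) - 3/(16*(w - 1)); each piece integrates to a log, atan, or power term.
Check: d/dw[-3*log(w - 1)/16 - 11*log(w + 1)/48 + 5*log(w**2 + 5)/24 - 13*sqrt(5)*atan(sqrt(5)*w/5)/120] = (-2*w**2 - 10*w + 3)/(4*w**4 + 16*w**2 - 20), which equals f(w).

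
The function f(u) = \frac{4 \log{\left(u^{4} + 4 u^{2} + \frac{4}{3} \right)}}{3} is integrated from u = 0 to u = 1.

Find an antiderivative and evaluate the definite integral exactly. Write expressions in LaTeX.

Antiderivative: F(u) = \frac{4 \left(3 u \log{\left(u^{4} + 4 u^{2} + \frac{4}{3} \right)} - 12 u + 2 \sqrt{6} \sqrt{3 - \sqrt{6}} \operatorname{atan}{\left(\frac{\sqrt{6} u}{2 \sqrt{3 - \sqrt{6}}} \right)} + 2 \sqrt{6} \sqrt{\sqrt{6} + 3} \operatorname{atan}{\left(\frac{\sqrt{6} u}{2 \sqrt{\sqrt{6} + 3}} \right)}\right)}{9}; value = - \frac{16}{3} + \frac{8 \sqrt{6} \sqrt{3 - \sqrt{6}} \operatorname{atan}{\left(\frac{\sqrt{6}}{2 \sqrt{3 - \sqrt{6}}} \right)}}{9} + \frac{8 \sqrt{6} \sqrt{\sqrt{6} + 3} \operatorname{atan}{\left(\frac{\sqrt{6}}{2 \sqrt{\sqrt{6} + 3}} \right)}}{9} + \frac{4 \log{\left(\frac{19}{3} \right)}}{3}

Recover f(u) by differentiating a candidate F(u); any mismatch rules it out.
F(u) = \frac{4 \left(3 u \log{\left(u^{4} + 4 u^{2} + \frac{4}{3} \right)} - 12 u + 2 \sqrt{6} \sqrt{3 - \sqrt{6}} \operatorname{atan}{\left(\frac{\sqrt{6} u}{2 \sqrt{3 - \sqrt{6}}} \right)} + 2 \sqrt{6} \sqrt{\sqrt{6} + 3} \operatorname{atan}{\left(\frac{\sqrt{6} u}{2 \sqrt{\sqrt{6} + 3}} \right)}\right)}{9} is an antiderivative of f.
Check: d/du[\frac{4 \left(3 u \log{\left(u^{4} + 4 u^{2} + \frac{4}{3} \right)} - 12 u + 2 \sqrt{6} \sqrt{3 - \sqrt{6}} \operatorname{atan}{\left(\frac{\sqrt{6} u}{2 \sqrt{3 - \sqrt{6}}} \right)} + 2 \sqrt{6} \sqrt{\sqrt{6} + 3} \operatorname{atan}{\left(\frac{\sqrt{6} u}{2 \sqrt{\sqrt{6} + 3}} \right)}\right)}{9}] = \frac{4 \log{\left(u^{4} + 4 u^{2} + \frac{4}{3} \right)}}{3} = f(u).
F(1) = - \frac{16}{3} + \frac{8 \sqrt{6} \sqrt{3 - \sqrt{6}} \operatorname{atan}{\left(\frac{\sqrt{6}}{2 \sqrt{3 - \sqrt{6}}} \right)}}{9} + \frac{8 \sqrt{6} \sqrt{\sqrt{6} + 3} \operatorname{atan}{\left(\frac{\sqrt{6}}{2 \sqrt{\sqrt{6} + 3}} \right)}}{9} + \frac{4 \log{\left(\frac{19}{3} \right)}}{3}; F(0) = 0.
Integral = F(1) - F(0) = - \frac{16}{3} + \frac{8 \sqrt{6} \sqrt{3 - \sqrt{6}} \operatorname{atan}{\left(\frac{\sqrt{6}}{2 \sqrt{3 - \sqrt{6}}} \right)}}{9} + \frac{8 \sqrt{6} \sqrt{\sqrt{6} + 3} \operatorname{atan}{\left(\frac{\sqrt{6}}{2 \sqrt{\sqrt{6} + 3}} \right)}}{9} + \frac{4 \log{\left(\frac{19}{3} \right)}}{3}.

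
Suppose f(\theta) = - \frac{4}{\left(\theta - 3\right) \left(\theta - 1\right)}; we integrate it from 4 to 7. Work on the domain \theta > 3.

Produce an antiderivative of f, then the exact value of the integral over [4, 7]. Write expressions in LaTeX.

Factor the denominator (\left(\theta - 3\right) \left(\theta - 1\right)) and decompose: f = \frac{2}{\theta - 1} - \frac{2}{\theta - 3}; each piece integrates to a log, atan, or power term.
F(\theta) = 2 \left(- \log{\left(\theta - 3 \right)} + \log{\left(\theta - 1 \right)}\right) is an antiderivative of f.
Check: d/d\theta[2 \left(- \log{\left(\theta - 3 \right)} + \log{\left(\theta - 1 \right)}\right)] = - \frac{4}{\theta^{2} - 4 \theta + 3}, which equals f(\theta).
F(7) = - 2 \log{\left(4 \right)} + 2 \log{\left(6 \right)}; F(4) = 2 \log{\left(3 \right)}.
Integral = F(7) - F(4) = - 2 \log{\left(4 \right)} - 2 \log{\left(3 \right)} + 2 \log{\left(6 \right)}.

Antiderivative: F(\theta) = 2 \left(- \log{\left(\theta - 3 \right)} + \log{\left(\theta - 1 \right)}\right); value = - 2 \log{\left(4 \right)} - 2 \log{\left(3 \right)} + 2 \log{\left(6 \right)}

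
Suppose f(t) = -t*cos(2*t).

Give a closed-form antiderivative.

Check any antiderivative F(t) by computing F'(t) and comparing it with f(t).
Check: d/dt[-t*sin(2*t)/2 - cos(2*t)/4] = -t*cos(2*t) = f(t).

An antiderivative is F(t) = -t*sin(2*t)/2 - cos(2*t)/4.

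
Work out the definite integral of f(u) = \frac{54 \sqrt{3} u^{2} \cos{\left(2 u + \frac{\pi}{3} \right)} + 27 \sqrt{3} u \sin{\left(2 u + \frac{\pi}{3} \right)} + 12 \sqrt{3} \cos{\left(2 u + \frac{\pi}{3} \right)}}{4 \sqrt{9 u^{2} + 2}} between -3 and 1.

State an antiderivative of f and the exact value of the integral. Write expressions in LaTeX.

f has the shape v'r + vr' for v = \frac{9 \sqrt{3 u^{2} + \frac{2}{3}}}{4} and r = \sin{\left(2 u + \frac{\pi}{3} \right)} — it is the derivative of the product v*r.
F(u) = \frac{3 \sqrt{3} \sqrt{9 u^{2} + 2} \sin{\left(2 u + \frac{\pi}{3} \right)}}{4} is an antiderivative of f.
Check: d/du[\frac{3 \sqrt{3} \sqrt{9 u^{2} + 2} \sin{\left(2 u + \frac{\pi}{3} \right)}}{4}] = \frac{54 \sqrt{3} u^{2} \cos{\left(2 u + \frac{\pi}{3} \right)} + 27 \sqrt{3} u \sin{\left(2 u + \frac{\pi}{3} \right)} + 12 \sqrt{3} \cos{\left(2 u + \frac{\pi}{3} \right)}}{4 \sqrt{9 u^{2} + 2}} = f(u).
F(1) = \frac{3 \sqrt{33} \sin{\left(\frac{\pi}{3} + 2 \right)}}{4}; F(-3) = \frac{3 \sqrt{249} \cos{\left(\frac{\pi}{6} + 6 \right)}}{4}.
Integral = F(1) - F(-3) = - \frac{3 \sqrt{249} \cos{\left(\frac{\pi}{6} + 6 \right)}}{4} + \frac{3 \sqrt{33} \sin{\left(\frac{\pi}{3} + 2 \right)}}{4}.

Antiderivative: F(u) = \frac{3 \sqrt{3} \sqrt{9 u^{2} + 2} \sin{\left(2 u + \frac{\pi}{3} \right)}}{4}; value = - \frac{3 \sqrt{249} \cos{\left(\frac{\pi}{6} + 6 \right)}}{4} + \frac{3 \sqrt{33} \sin{\left(\frac{\pi}{3} + 2 \right)}}{4}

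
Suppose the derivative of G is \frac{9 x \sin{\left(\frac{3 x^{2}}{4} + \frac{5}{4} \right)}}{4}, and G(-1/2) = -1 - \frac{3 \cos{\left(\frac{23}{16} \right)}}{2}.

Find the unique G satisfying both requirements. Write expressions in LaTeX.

G(x) = - \frac{3 \cos{\left(\frac{3 x^{2}}{4} + \frac{5}{4} \right)} + 2}{2}

G'(x) matches the chain-rule pattern g'(h)*h' with inner function h(x) = \frac{3 x^{2}}{4} + \frac{5}{4}; substituting u = h(x) collapses the integral.
A general antiderivative is - \frac{3 \cos{\left(\frac{3 x^{2}}{4} + \frac{5}{4} \right)}}{2} + C.
The condition gives C = -1 - \frac{3 \cos{\left(\frac{23}{16} \right)}}{2} - (- \frac{3 \cos{\left(\frac{23}{16} \right)}}{2}) = -1.
So G(x) = - \frac{3 \cos{\left(\frac{3 x^{2}}{4} + \frac{5}{4} \right)} + 2}{2}.
Check: d/dx[- \frac{3 \cos{\left(\frac{3 x^{2}}{4} + \frac{5}{4} \right)} + 2}{2}] = \frac{9 x \sin{\left(\frac{3 x^{2}}{4} + \frac{5}{4} \right)}}{4} = G'(x).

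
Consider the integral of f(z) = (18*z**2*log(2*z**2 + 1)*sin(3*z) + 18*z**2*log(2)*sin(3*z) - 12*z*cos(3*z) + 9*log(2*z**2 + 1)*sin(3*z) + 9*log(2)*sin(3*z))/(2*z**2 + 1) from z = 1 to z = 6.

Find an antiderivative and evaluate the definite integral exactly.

Antiderivative: F(z) = -3*log(4*z**2 + 2)*cos(3*z); value = -3*log(146)*cos(18) + 3*log(6)*cos(3)

f has the shape u'v + uv' for u = -3*cos(3*z) and v = log(4*z**2 + 2) — it is the derivative of the product u*v.
F(z) = -3*log(4*z**2 + 2)*cos(3*z) is an antiderivative of f.
Check: d/dz[-3*log(4*z**2 + 2)*cos(3*z)] = (18*z**2*log(2*z**2 + 1)*sin(3*z) + 18*z**2*log(2)*sin(3*z) - 12*z*cos(3*z) + 9*log(2*z**2 + 1)*sin(3*z) + 9*log(2)*sin(3*z))/(2*z**2 + 1) = f(z).
F(6) = -3*log(146)*cos(18); F(1) = -3*log(6)*cos(3).
Integral = F(6) - F(1) = -3*log(146)*cos(18) + 3*log(6)*cos(3).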